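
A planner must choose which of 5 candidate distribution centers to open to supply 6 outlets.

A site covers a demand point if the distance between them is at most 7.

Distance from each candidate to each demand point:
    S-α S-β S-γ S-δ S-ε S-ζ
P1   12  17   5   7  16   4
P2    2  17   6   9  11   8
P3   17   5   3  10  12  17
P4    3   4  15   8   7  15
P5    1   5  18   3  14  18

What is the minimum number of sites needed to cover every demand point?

Coverage sets (demand points within 7 of each site):
  P1: {S-γ, S-δ, S-ζ}
  P2: {S-α, S-γ}
  P3: {S-β, S-γ}
  P4: {S-α, S-β, S-ε}
  P5: {S-α, S-β, S-δ}
No single site covers all 6 demand points.
But {P1, P4} covers everything, so the minimum is 2.

2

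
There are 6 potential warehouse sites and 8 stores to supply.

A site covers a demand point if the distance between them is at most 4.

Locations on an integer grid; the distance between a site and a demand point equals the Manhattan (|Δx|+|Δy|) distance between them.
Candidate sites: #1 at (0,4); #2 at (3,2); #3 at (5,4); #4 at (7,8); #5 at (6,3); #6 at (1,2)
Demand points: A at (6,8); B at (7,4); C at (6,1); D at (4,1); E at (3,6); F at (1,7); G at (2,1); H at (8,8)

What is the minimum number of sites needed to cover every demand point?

Coverage sets (demand points within 4 of each site):
  #1: {F}
  #2: {C, D, E, G}
  #3: {B, C, D, E}
  #4: {A, B, H}
  #5: {B, C, D}
  #6: {D, G}
No 2 sites suffice: every size-2 union leaves at least one demand point uncovered.
But {#1, #2, #4} covers everything, so the minimum is 3.

3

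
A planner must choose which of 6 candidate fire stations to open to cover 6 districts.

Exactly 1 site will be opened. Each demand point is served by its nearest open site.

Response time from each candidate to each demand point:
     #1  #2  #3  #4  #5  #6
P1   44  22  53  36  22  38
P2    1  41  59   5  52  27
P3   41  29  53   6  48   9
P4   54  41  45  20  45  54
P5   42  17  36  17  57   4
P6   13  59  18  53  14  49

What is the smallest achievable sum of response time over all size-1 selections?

173

Open {P5}.
  #1→P5 42, #2→P5 17, #3→P5 36, #4→P5 17, #5→P5 57, #6→P5 4  ⇒ total 173.
Compare {P2}: total 185.
Compare {P3}: total 186.
No size-1 selection does better; minimum is 173.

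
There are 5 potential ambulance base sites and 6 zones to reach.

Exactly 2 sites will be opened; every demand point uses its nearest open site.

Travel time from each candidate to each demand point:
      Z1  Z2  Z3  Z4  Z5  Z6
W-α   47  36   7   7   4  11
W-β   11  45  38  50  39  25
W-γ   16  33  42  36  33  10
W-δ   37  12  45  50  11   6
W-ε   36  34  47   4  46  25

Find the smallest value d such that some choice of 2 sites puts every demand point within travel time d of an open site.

Open {W-α, W-γ}.
  Farthest demand point is Z2 at travel time 33 (to W-γ); all others are ≤ 33.
With {W-α, W-β} the worst case is 36.
With {W-α, W-ε} the worst case is 36.
No size-2 selection achieves below 33.

33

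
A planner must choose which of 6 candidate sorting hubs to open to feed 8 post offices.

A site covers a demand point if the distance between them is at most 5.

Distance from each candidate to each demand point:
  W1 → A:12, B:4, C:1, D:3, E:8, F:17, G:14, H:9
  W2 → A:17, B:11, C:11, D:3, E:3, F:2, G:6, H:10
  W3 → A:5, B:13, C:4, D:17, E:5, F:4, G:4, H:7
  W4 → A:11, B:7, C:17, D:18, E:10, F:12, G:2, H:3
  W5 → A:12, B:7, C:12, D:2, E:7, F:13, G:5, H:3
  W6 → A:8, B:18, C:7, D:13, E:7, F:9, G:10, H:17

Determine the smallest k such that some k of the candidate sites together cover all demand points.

Coverage sets (demand points within 5 of each site):
  W1: {B, C, D}
  W2: {D, E, F}
  W3: {A, C, E, F, G}
  W4: {G, H}
  W5: {D, G, H}
  W6: {}
No 2 sites suffice: every size-2 union leaves at least one demand point uncovered.
But {W1, W3, W4} covers everything, so the minimum is 3.

3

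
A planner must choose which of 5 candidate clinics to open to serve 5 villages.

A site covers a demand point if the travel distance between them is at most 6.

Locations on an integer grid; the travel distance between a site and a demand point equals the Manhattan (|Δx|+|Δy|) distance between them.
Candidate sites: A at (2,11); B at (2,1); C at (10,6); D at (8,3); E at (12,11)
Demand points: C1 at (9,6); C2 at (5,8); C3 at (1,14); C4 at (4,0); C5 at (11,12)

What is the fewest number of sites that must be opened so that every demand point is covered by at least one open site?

4

Coverage sets (demand points within 6 of each site):
  A: {C2, C3}
  B: {C4}
  C: {C1}
  D: {C1}
  E: {C5}
No 3 sites suffice: every size-3 union leaves at least one demand point uncovered.
But {A, B, C, E} covers everything, so the minimum is 4.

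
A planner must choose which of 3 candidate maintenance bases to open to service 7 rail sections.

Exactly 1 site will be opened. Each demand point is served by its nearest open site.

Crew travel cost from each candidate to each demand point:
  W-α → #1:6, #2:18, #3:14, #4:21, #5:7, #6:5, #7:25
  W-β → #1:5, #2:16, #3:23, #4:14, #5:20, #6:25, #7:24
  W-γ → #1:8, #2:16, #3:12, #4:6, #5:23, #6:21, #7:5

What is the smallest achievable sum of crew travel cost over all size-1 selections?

Open {W-γ}.
  #1→W-γ 8, #2→W-γ 16, #3→W-γ 12, #4→W-γ 6, #5→W-γ 23, #6→W-γ 21, #7→W-γ 5  ⇒ total 91.
Compare {W-α}: total 96.
Compare {W-β}: total 127.

91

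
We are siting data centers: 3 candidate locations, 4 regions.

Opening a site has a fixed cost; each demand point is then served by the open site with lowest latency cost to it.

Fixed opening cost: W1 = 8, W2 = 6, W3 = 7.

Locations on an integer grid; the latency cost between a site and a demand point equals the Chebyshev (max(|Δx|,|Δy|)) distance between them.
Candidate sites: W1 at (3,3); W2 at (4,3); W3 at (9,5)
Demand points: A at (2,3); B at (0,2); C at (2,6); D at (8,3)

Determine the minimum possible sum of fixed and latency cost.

Open {W2}: assign each demand point to its cheapest open site.
  A→W2 2, B→W2 4, C→W2 3, D→W2 4
  latency cost 13, fixed 6 → total 19.
Compare {W1}: latency cost 12 + fixed 8 = 20.
Compare {W1, W3}: latency cost 9 + fixed 15 = 24.
Compare {W2, W3}: latency cost 11 + fixed 13 = 24.
All other subsets cost ≥ 20. Minimum total cost: 19.

19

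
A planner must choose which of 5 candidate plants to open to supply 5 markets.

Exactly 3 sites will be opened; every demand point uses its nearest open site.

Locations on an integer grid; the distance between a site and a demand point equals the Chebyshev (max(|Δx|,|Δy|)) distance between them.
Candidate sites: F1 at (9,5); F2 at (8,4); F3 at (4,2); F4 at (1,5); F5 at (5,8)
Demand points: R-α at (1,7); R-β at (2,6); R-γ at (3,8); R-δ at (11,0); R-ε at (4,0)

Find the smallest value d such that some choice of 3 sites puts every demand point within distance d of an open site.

Open {F1, F2, F4}.
  Farthest demand point is R-δ at distance 4 (to F2); all others are ≤ 4.
With {F1, F2, F5} the worst case is 4.
With {F2, F3, F4} the worst case is 4.
No size-3 selection achieves below 4.

4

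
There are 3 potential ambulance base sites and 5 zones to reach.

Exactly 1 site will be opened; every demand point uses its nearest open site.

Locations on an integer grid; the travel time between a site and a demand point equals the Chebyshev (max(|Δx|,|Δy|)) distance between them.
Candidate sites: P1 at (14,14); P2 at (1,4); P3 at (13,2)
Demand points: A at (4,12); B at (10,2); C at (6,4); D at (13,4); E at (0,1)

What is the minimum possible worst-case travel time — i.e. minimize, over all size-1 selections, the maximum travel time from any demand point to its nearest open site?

12

Open {P2}.
  Farthest demand point is D at travel time 12 (to P2); all others are ≤ 12.
With {P3} the worst case is 13.
With {P1} the worst case is 14.
No size-1 selection achieves below 12.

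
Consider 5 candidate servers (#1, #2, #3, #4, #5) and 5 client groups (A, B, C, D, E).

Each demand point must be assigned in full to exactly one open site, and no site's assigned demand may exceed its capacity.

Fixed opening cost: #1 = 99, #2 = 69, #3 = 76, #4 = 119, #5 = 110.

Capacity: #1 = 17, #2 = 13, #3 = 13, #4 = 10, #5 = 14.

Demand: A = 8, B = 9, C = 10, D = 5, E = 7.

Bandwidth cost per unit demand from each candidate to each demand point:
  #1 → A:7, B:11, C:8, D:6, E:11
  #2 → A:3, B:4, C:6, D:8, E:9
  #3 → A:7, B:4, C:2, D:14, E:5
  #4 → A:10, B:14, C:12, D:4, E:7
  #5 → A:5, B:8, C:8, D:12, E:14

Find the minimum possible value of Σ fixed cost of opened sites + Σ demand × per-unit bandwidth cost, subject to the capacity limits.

501

Open {#1, #2, #3}; cheapest assignment that respects the capacities:
  #1 (cap 17, load 17): C, E — cost 10×8 + 7×11 = 157
  #2 (cap 13, load 13): A, D — cost 8×3 + 5×8 = 64
  #3 (cap 13, load 9): B — cost 9×4 = 36
  Shipping 257, fixed 244 → total 501.
  Any other capacity-feasible assignment to {#1, #2, #3} ships for at least 257.
Compare {#1, #2, #3, #4}: its best feasible assignment gives total 554.
Compare {#1, #2, #3, #5}: its best feasible assignment gives total 557.
Every other set of open sites that can feasibly serve all demand totals ≥ 554 even under its best assignment. Minimum: 501.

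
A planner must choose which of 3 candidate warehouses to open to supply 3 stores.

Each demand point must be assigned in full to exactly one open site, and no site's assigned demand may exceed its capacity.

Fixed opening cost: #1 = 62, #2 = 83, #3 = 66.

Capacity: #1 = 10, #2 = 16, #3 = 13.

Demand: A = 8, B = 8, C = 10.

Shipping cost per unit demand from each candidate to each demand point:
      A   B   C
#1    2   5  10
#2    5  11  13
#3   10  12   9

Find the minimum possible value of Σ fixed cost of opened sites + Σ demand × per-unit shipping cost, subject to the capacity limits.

Open {#2, #3}; cheapest assignment that respects the capacities:
  #2 (cap 16, load 16): A, B — cost 8×5 + 8×11 = 128
  #3 (cap 13, load 10): C — cost 10×9 = 90
  Shipping 218, fixed 149 → total 367.
  Any other capacity-feasible assignment to {#2, #3} ships for at least 218.
Compare {#1, #2}: its best feasible assignment gives total 373.
Compare {#1, #2, #3}: its best feasible assignment gives total 381.
Every other set of open sites that can feasibly serve all demand totals ≥ 373 even under its best assignment. Minimum: 367.

367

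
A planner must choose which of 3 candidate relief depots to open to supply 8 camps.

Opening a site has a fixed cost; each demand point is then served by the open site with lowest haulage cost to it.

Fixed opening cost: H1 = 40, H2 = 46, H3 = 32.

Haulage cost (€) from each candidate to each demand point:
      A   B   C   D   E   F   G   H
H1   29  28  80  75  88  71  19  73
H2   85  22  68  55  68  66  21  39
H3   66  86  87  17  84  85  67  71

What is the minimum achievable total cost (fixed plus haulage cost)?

445

Open {H2, H3}: assign each demand point to its cheapest open site.
  A→H3 66, B→H2 22, C→H2 68, D→H3 17, E→H2 68, F→H2 66, G→H2 21, H→H2 39
  haulage cost 367, fixed 78 → total 445.
Compare {H1, H2, H3}: haulage cost 328 + fixed 118 = 446.
Compare {H1, H2}: haulage cost 366 + fixed 86 = 452.
Compare {H2}: haulage cost 424 + fixed 46 = 470.
All other subsets cost ≥ 446. Minimum total cost: 445.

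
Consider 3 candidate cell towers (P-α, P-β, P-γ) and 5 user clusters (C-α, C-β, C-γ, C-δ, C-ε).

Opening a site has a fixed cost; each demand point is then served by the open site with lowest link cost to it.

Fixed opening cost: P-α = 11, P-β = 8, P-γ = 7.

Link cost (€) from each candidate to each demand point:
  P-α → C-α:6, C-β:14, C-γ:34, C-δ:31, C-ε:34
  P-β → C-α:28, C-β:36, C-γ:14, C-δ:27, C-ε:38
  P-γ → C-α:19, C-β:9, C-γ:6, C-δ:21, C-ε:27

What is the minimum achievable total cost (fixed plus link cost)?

Open {P-α, P-γ}: assign each demand point to its cheapest open site.
  C-α→P-α 6, C-β→P-γ 9, C-γ→P-γ 6, C-δ→P-γ 21, C-ε→P-γ 27
  link cost 69, fixed 18 → total 87.
Compare {P-γ}: link cost 82 + fixed 7 = 89.
Compare {P-α, P-β, P-γ}: link cost 69 + fixed 26 = 95.
Compare {P-β, P-γ}: link cost 82 + fixed 15 = 97.
All other subsets cost ≥ 89. Minimum total cost: 87.

87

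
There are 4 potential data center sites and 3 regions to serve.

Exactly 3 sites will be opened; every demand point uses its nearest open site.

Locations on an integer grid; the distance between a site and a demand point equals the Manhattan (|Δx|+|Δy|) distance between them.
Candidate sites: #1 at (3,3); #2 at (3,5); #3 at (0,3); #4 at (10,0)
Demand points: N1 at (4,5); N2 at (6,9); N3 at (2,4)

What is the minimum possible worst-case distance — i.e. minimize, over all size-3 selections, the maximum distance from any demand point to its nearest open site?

Open {#1, #2, #3}.
  Farthest demand point is N2 at distance 7 (to #2); all others are ≤ 7.
With {#1, #2, #4} the worst case is 7.
With {#2, #3, #4} the worst case is 7.
No size-3 selection achieves below 7.

7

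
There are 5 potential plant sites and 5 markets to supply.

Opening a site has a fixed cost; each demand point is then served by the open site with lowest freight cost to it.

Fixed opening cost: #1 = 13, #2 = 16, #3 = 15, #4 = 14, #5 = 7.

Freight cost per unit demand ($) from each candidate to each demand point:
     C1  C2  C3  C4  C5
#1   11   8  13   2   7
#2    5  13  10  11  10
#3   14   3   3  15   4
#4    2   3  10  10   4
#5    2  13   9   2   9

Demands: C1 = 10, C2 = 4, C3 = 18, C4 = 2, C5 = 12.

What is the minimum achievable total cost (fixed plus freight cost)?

160

Open {#3, #5}: assign each demand point to its cheapest open site.
  C1→#5 10×2=20, C2→#3 4×3=12, C3→#3 18×3=54, C4→#5 2×2=4, C5→#3 12×4=48
  freight cost 138, fixed 22 → total 160.
Compare {#1, #3, #5}: freight cost 138 + fixed 35 = 173.
Compare {#3, #4, #5}: freight cost 138 + fixed 36 = 174.
Compare {#2, #3, #5}: freight cost 138 + fixed 38 = 176.
All other subsets cost ≥ 173. Minimum total cost: 160.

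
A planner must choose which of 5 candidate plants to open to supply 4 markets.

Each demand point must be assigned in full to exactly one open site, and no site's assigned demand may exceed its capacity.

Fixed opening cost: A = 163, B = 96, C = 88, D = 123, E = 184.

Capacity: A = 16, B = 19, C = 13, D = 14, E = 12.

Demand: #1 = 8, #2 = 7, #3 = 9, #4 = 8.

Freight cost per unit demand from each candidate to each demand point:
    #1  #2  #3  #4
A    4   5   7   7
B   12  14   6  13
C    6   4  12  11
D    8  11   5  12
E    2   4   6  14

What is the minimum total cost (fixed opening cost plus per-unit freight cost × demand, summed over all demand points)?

Open {A, B}; cheapest assignment that respects the capacities:
  A (cap 16, load 15): #1, #2 — cost 8×4 + 7×5 = 67
  B (cap 19, load 17): #3, #4 — cost 9×6 + 8×13 = 158
  Shipping 225, fixed 259 → total 484.
  Any other capacity-feasible assignment to {A, B} ships for at least 225.
Compare {A, B, C}: its best feasible assignment gives total 517.
Compare {A, C, D}: its best feasible assignment gives total 535.
Every other set of open sites that can feasibly serve all demand totals ≥ 517 even under its best assignment. Minimum: 484.

484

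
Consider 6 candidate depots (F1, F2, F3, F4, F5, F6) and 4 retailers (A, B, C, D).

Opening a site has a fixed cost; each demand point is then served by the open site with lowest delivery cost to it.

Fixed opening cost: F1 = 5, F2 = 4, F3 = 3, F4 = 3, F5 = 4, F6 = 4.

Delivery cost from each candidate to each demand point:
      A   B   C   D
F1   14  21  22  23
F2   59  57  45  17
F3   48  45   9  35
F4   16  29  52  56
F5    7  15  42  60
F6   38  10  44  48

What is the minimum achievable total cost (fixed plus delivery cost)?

Open {F2, F3, F5, F6}: assign each demand point to its cheapest open site.
  A→F5 7, B→F6 10, C→F3 9, D→F2 17
  delivery cost 43, fixed 15 → total 58.
Compare {F2, F3, F5}: delivery cost 48 + fixed 11 = 59.
Compare {F2, F3, F4, F5, F6}: delivery cost 43 + fixed 18 = 61.
Compare {F2, F3, F4, F5}: delivery cost 48 + fixed 14 = 62.
All other subsets cost ≥ 59. Minimum total cost: 58.

58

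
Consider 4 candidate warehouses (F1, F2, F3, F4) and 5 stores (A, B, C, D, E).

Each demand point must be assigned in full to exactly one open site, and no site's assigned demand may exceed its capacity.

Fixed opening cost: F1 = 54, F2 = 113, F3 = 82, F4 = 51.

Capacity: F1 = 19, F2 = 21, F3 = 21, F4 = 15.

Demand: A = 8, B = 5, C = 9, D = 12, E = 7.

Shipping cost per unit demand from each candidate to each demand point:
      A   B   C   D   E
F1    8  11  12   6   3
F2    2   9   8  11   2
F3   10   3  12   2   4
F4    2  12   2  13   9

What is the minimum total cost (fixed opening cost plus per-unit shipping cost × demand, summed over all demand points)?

329

Open {F1, F3, F4}; cheapest assignment that respects the capacities:
  F1 (cap 19, load 15): A, E — cost 8×8 + 7×3 = 85
  F3 (cap 21, load 17): B, D — cost 5×3 + 12×2 = 39
  F4 (cap 15, load 9): C — cost 9×2 = 18
  Shipping 142, fixed 187 → total 329.
  Any other capacity-feasible assignment to {F1, F3, F4} ships for at least 142.
Compare {F2, F3, F4}: its best feasible assignment gives total 333.
Compare {F1, F2, F4}: its best feasible assignment gives total 383.
Every other set of open sites that can feasibly serve all demand totals ≥ 333 even under its best assignment. Minimum: 329.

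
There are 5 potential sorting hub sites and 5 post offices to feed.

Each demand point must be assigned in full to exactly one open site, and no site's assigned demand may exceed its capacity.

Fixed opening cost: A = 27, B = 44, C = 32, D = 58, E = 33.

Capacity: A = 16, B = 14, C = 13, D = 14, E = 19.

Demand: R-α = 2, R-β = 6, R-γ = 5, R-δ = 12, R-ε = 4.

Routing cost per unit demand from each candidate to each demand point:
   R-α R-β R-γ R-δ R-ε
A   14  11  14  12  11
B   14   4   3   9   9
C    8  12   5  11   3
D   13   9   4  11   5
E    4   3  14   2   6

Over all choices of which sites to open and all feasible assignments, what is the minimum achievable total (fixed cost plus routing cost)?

Open {C, E}; cheapest assignment that respects the capacities:
  C (cap 13, load 11): R-α, R-γ, R-ε — cost 2×8 + 5×5 + 4×3 = 53
  E (cap 19, load 18): R-β, R-δ — cost 6×3 + 12×2 = 42
  Shipping 95, fixed 65 → total 160.
  Any other capacity-feasible assignment to {C, E} ships for at least 95.
Compare {B, E}: its best feasible assignment gives total 172.
Compare {A, C, E}: its best feasible assignment gives total 187.
Every other set of open sites that can feasibly serve all demand totals ≥ 172 even under its best assignment. Minimum: 160.

160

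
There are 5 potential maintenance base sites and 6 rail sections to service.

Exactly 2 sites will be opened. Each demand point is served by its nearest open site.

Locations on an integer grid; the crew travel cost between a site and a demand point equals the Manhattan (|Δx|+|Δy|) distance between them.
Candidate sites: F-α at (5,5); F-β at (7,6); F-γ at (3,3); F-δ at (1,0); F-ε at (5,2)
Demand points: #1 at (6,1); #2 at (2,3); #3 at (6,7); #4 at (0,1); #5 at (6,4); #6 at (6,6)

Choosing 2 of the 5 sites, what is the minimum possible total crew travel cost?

Open {F-β, F-γ}.
  #1→F-γ 5, #2→F-γ 1, #3→F-β 2, #4→F-γ 5, #5→F-β 3, #6→F-β 1  ⇒ total 17.
Compare {F-α, F-γ}: total 18.
Compare {F-α, F-δ}: total 18.
No size-2 selection does better; minimum is 17.

17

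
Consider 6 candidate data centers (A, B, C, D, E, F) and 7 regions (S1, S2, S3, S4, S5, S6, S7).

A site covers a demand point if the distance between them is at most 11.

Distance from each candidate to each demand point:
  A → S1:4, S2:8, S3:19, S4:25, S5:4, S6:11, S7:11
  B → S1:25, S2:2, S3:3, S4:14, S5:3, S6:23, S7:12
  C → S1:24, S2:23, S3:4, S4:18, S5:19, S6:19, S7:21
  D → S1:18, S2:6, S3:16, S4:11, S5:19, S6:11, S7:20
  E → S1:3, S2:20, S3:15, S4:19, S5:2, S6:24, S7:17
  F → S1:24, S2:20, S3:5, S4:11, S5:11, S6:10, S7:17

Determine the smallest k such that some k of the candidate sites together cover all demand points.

Coverage sets (demand points within 11 of each site):
  A: {S1, S2, S5, S6, S7}
  B: {S2, S3, S5}
  C: {S3}
  D: {S2, S4, S6}
  E: {S1, S5}
  F: {S3, S4, S5, S6}
No single site covers all 7 demand points.
But {A, F} covers everything, so the minimum is 2.

2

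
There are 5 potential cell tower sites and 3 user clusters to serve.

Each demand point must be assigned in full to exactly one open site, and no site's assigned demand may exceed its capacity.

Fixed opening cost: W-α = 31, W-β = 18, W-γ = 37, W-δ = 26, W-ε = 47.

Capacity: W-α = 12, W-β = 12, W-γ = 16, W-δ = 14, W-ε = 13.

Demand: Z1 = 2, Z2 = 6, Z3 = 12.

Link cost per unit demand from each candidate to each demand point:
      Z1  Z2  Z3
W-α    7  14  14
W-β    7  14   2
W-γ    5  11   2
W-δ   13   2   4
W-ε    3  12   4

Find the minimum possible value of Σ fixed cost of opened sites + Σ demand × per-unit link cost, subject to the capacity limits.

Open {W-β, W-δ}; cheapest assignment that respects the capacities:
  W-β (cap 12, load 12): Z3 — cost 12×2 = 24
  W-δ (cap 14, load 8): Z1, Z2 — cost 2×13 + 6×2 = 38
  Shipping 62, fixed 44 → total 106.
  Any other capacity-feasible assignment to {W-β, W-δ} ships for at least 62.
Compare {W-γ, W-δ}: its best feasible assignment gives total 109.
Compare {W-α, W-β, W-δ}: its best feasible assignment gives total 125.
Every other set of open sites that can feasibly serve all demand totals ≥ 109 even under its best assignment. Minimum: 106.

106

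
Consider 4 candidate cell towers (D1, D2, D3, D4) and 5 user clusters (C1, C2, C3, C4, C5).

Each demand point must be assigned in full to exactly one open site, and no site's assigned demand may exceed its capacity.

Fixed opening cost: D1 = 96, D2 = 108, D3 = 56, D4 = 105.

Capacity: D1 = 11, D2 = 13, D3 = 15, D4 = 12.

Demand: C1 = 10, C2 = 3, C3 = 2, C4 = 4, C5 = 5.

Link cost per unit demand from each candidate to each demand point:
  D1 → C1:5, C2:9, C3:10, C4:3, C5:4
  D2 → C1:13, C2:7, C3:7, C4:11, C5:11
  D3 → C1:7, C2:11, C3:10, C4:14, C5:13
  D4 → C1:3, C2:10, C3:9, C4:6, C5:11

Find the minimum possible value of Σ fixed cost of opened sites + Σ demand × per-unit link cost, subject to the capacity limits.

Open {D1, D3}; cheapest assignment that respects the capacities:
  D1 (cap 11, load 11): C3, C4, C5 — cost 2×10 + 4×3 + 5×4 = 52
  D3 (cap 15, load 13): C1, C2 — cost 10×7 + 3×11 = 103
  Shipping 155, fixed 152 → total 307.
  Any other capacity-feasible assignment to {D1, D3} ships for at least 155.
Compare {D3, D4}: its best feasible assignment gives total 360.
Compare {D1, D3, D4}: its best feasible assignment gives total 370.
Every other set of open sites that can feasibly serve all demand totals ≥ 360 even under its best assignment. Minimum: 307.

307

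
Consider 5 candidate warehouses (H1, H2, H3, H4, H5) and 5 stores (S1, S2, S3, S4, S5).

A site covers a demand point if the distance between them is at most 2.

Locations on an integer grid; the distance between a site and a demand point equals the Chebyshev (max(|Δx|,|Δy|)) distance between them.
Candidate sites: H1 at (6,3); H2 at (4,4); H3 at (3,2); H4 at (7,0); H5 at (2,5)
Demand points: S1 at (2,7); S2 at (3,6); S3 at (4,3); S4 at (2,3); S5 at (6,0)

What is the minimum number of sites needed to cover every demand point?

2

Coverage sets (demand points within 2 of each site):
  H1: {S3}
  H2: {S2, S3, S4}
  H3: {S3, S4}
  H4: {S5}
  H5: {S1, S2, S3, S4}
No single site covers all 5 demand points.
But {H4, H5} covers everything, so the minimum is 2.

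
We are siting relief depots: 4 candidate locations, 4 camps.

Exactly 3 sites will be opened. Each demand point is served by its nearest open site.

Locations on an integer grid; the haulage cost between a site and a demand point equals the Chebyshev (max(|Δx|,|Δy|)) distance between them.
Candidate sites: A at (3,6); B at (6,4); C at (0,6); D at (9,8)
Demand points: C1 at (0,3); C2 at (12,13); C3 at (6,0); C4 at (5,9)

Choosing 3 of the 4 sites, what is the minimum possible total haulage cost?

Open {A, B, D}.
  C1→A 3, C2→D 5, C3→B 4, C4→A 3  ⇒ total 15.
Compare {B, C, D}: total 16.
Compare {A, C, D}: total 17.
No size-3 selection does better; minimum is 15.

15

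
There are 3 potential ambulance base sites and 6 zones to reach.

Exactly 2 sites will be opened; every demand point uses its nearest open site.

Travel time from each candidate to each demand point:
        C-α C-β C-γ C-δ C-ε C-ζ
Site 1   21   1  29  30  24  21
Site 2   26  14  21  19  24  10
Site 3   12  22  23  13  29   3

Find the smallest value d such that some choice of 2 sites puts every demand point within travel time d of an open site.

Open {Site 1, Site 2}.
  Farthest demand point is C-ε at travel time 24 (to Site 1); all others are ≤ 24.
With {Site 1, Site 3} the worst case is 24.
With {Site 2, Site 3} the worst case is 24.
No size-2 selection achieves below 24.

24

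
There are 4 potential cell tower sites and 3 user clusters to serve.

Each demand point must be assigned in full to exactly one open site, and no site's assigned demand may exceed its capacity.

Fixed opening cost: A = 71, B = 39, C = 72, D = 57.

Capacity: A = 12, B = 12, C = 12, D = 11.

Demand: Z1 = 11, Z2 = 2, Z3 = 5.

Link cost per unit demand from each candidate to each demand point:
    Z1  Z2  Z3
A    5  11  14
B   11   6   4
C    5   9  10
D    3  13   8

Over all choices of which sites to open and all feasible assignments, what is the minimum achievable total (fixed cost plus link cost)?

161

Open {B, D}; cheapest assignment that respects the capacities:
  B (cap 12, load 7): Z2, Z3 — cost 2×6 + 5×4 = 32
  D (cap 11, load 11): Z1 — cost 11×3 = 33
  Shipping 65, fixed 96 → total 161.
  Any other capacity-feasible assignment to {B, D} ships for at least 65.
Compare {A, B}: its best feasible assignment gives total 197.
Compare {B, C}: its best feasible assignment gives total 198.
Every other set of open sites that can feasibly serve all demand totals ≥ 197 even under its best assignment. Minimum: 161.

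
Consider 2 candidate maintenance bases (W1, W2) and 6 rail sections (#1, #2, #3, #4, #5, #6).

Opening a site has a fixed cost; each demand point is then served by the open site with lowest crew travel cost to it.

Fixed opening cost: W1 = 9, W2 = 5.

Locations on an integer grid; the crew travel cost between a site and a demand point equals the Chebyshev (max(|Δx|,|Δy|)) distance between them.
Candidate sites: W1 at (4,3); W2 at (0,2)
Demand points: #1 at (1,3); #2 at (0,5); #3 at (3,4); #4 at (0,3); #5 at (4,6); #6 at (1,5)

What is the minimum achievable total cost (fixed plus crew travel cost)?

20

Open {W2}: assign each demand point to its cheapest open site.
  #1→W2 1, #2→W2 3, #3→W2 3, #4→W2 1, #5→W2 4, #6→W2 3
  crew travel cost 15, fixed 5 → total 20.
Compare {W1, W2}: crew travel cost 12 + fixed 14 = 26.
Compare {W1}: crew travel cost 18 + fixed 9 = 27.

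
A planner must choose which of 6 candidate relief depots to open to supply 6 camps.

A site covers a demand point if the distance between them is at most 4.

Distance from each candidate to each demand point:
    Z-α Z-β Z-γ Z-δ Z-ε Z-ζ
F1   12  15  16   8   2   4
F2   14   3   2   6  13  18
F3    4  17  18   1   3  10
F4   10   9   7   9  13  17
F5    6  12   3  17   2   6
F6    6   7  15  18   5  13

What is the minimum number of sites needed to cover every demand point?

3

Coverage sets (demand points within 4 of each site):
  F1: {Z-ε, Z-ζ}
  F2: {Z-β, Z-γ}
  F3: {Z-α, Z-δ, Z-ε}
  F4: {}
  F5: {Z-γ, Z-ε}
  F6: {}
No 2 sites suffice: every size-2 union leaves at least one demand point uncovered.
But {F1, F2, F3} covers everything, so the minimum is 3.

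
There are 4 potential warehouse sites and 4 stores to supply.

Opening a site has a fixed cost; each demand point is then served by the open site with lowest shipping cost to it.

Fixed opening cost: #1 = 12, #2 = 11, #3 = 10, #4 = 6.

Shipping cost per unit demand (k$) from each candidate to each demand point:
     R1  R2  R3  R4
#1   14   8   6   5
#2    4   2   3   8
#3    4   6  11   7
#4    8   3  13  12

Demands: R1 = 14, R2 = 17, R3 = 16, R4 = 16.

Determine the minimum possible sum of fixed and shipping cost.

241

Open {#1, #2}: assign each demand point to its cheapest open site.
  R1→#2 14×4=56, R2→#2 17×2=34, R3→#2 16×3=48, R4→#1 16×5=80
  shipping cost 218, fixed 23 → total 241.
Compare {#1, #2, #4}: shipping cost 218 + fixed 29 = 247.
Compare {#1, #2, #3}: shipping cost 218 + fixed 33 = 251.
Compare {#1, #2, #3, #4}: shipping cost 218 + fixed 39 = 257.
All other subsets cost ≥ 247. Minimum total cost: 241.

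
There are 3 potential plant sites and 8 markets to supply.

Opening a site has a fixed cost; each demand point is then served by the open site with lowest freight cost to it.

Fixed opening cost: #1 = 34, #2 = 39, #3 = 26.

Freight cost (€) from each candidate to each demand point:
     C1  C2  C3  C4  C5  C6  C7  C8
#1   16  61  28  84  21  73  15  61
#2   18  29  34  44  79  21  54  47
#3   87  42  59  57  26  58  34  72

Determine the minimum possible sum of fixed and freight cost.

294

Open {#1, #2}: assign each demand point to its cheapest open site.
  C1→#1 16, C2→#2 29, C3→#1 28, C4→#2 44, C5→#1 21, C6→#2 21, C7→#1 15, C8→#2 47
  freight cost 221, fixed 73 → total 294.
Compare {#2, #3}: freight cost 253 + fixed 65 = 318.
Compare {#1, #2, #3}: freight cost 221 + fixed 99 = 320.
Compare {#1, #3}: freight cost 298 + fixed 60 = 358.
All other subsets cost ≥ 318. Minimum total cost: 294.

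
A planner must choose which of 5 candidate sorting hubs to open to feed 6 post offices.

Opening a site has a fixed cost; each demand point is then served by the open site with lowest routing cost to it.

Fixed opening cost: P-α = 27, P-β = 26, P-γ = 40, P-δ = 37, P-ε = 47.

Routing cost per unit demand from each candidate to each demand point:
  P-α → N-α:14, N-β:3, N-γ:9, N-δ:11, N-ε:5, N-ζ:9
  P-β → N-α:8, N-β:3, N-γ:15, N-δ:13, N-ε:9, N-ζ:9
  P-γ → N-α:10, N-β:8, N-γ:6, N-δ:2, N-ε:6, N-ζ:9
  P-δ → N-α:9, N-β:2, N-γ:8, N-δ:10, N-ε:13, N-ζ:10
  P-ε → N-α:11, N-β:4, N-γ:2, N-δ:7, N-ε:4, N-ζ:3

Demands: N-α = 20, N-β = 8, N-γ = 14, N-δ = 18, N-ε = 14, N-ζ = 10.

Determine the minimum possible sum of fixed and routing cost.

Open {P-β, P-γ, P-ε}: assign each demand point to its cheapest open site.
  N-α→P-β 20×8=160, N-β→P-β 8×3=24, N-γ→P-ε 14×2=28, N-δ→P-γ 18×2=36, N-ε→P-ε 14×4=56, N-ζ→P-ε 10×3=30
  routing cost 334, fixed 113 → total 447.
Compare {P-γ, P-ε}: routing cost 382 + fixed 87 = 469.
Compare {P-γ, P-δ, P-ε}: routing cost 346 + fixed 124 = 470.
Compare {P-α, P-β, P-γ, P-ε}: routing cost 334 + fixed 140 = 474.
All other subsets cost ≥ 469. Minimum total cost: 447.

447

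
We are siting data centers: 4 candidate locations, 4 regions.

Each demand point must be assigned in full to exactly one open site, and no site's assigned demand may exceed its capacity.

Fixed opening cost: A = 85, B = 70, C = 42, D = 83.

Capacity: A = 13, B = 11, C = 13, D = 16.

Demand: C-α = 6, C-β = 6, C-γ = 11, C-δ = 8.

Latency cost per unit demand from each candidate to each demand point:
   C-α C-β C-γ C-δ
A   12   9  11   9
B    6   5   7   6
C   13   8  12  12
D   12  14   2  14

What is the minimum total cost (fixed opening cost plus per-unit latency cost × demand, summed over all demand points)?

Open {B, C, D}; cheapest assignment that respects the capacities:
  B (cap 11, load 8): C-δ — cost 8×6 = 48
  C (cap 13, load 12): C-α, C-β — cost 6×13 + 6×8 = 126
  D (cap 16, load 11): C-γ — cost 11×2 = 22
  Shipping 196, fixed 195 → total 391.
  Any other capacity-feasible assignment to {B, C, D} ships for at least 196.
Compare {A, C, D}: its best feasible assignment gives total 430.
Compare {A, B, D}: its best feasible assignment gives total 434.
Every other set of open sites that can feasibly serve all demand totals ≥ 430 even under its best assignment. Minimum: 391.

391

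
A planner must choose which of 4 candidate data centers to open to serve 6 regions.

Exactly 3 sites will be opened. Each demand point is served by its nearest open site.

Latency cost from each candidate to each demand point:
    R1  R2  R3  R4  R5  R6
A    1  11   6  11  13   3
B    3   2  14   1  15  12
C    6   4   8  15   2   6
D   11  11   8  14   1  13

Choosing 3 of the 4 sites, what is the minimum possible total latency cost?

14

Open {A, B, D}.
  R1→A 1, R2→B 2, R3→A 6, R4→B 1, R5→D 1, R6→A 3  ⇒ total 14.
Compare {A, B, C}: total 15.
Compare {B, C, D}: total 21.
No size-3 selection does better; minimum is 14.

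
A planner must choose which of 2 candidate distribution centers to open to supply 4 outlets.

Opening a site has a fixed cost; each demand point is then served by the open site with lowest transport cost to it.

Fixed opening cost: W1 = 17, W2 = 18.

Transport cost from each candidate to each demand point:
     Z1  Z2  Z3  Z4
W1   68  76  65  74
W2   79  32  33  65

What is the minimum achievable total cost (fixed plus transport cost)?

227

Open {W2}: assign each demand point to its cheapest open site.
  Z1→W2 79, Z2→W2 32, Z3→W2 33, Z4→W2 65
  transport cost 209, fixed 18 → total 227.
Compare {W1, W2}: transport cost 198 + fixed 35 = 233.
Compare {W1}: transport cost 283 + fixed 17 = 300.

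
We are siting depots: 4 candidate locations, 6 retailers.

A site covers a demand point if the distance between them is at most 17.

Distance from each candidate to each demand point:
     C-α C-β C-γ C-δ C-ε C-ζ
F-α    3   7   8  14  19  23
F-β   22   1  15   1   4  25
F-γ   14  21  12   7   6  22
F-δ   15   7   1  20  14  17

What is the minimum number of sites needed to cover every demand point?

Coverage sets (demand points within 17 of each site):
  F-α: {C-α, C-β, C-γ, C-δ}
  F-β: {C-β, C-γ, C-δ, C-ε}
  F-γ: {C-α, C-γ, C-δ, C-ε}
  F-δ: {C-α, C-β, C-γ, C-ε, C-ζ}
No single site covers all 6 demand points.
But {F-α, F-δ} covers everything, so the minimum is 2.

2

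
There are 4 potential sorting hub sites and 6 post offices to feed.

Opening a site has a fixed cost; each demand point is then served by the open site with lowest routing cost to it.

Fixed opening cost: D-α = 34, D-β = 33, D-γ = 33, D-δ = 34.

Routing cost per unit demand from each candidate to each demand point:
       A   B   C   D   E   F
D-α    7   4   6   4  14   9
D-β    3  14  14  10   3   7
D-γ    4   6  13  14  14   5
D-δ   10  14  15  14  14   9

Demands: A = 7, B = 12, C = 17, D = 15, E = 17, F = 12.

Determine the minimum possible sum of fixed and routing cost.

Open {D-α, D-β}: assign each demand point to its cheapest open site.
  A→D-β 7×3=21, B→D-α 12×4=48, C→D-α 17×6=102, D→D-α 15×4=60, E→D-β 17×3=51, F→D-β 12×7=84
  routing cost 366, fixed 67 → total 433.
Compare {D-α, D-β, D-γ}: routing cost 342 + fixed 100 = 442.
Compare {D-α, D-β, D-δ}: routing cost 366 + fixed 101 = 467.
Compare {D-α, D-β, D-γ, D-δ}: routing cost 342 + fixed 134 = 476.
All other subsets cost ≥ 442. Minimum total cost: 433.

433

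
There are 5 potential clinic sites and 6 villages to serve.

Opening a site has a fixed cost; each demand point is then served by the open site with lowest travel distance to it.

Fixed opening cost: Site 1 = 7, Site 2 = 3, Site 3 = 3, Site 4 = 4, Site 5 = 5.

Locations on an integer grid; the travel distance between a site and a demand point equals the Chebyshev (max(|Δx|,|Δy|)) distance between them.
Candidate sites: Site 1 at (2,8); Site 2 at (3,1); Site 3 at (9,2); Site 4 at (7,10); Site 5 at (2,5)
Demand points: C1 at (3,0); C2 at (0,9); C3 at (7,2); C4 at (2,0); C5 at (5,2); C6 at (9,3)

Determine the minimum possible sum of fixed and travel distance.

Open {Site 2, Site 3}: assign each demand point to its cheapest open site.
  C1→Site 2 1, C2→Site 2 8, C3→Site 3 2, C4→Site 2 1, C5→Site 2 2, C6→Site 3 1
  travel distance 15, fixed 6 → total 21.
Compare {Site 1, Site 2, Site 3}: travel distance 9 + fixed 13 = 22.
Compare {Site 2, Site 3, Site 5}: travel distance 11 + fixed 11 = 22.
Compare {Site 2, Site 3, Site 4}: travel distance 14 + fixed 10 = 24.
All other subsets cost ≥ 22. Minimum total cost: 21.

21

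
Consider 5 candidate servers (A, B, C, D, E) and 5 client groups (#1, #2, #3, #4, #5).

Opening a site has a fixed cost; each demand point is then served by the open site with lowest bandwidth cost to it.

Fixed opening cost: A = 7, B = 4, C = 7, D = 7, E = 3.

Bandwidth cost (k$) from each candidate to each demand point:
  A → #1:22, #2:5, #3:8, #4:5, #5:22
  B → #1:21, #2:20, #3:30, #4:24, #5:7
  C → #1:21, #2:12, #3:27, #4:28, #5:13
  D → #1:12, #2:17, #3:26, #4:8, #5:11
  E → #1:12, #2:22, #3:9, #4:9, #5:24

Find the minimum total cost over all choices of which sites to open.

Open {A, B, E}: assign each demand point to its cheapest open site.
  #1→E 12, #2→A 5, #3→A 8, #4→A 5, #5→B 7
  bandwidth cost 37, fixed 14 → total 51.
Compare {A, D}: bandwidth cost 41 + fixed 14 = 55.
Compare {A, B, D}: bandwidth cost 37 + fixed 18 = 55.
Compare {A, B}: bandwidth cost 46 + fixed 11 = 57.
All other subsets cost ≥ 55. Minimum total cost: 51.

51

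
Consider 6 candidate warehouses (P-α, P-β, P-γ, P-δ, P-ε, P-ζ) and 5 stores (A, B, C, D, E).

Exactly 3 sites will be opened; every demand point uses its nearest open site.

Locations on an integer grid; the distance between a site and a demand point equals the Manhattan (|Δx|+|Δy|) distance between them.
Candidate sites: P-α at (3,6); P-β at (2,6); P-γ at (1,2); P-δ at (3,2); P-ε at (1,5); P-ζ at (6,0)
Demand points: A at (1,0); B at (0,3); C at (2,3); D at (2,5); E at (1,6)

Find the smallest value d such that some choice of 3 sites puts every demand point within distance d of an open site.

Open {P-α, P-β, P-γ}.
  Farthest demand point is A at distance 2 (to P-γ); all others are ≤ 2.
With {P-α, P-γ, P-δ} the worst case is 2.
With {P-α, P-γ, P-ε} the worst case is 2.
No size-3 selection achieves below 2.

2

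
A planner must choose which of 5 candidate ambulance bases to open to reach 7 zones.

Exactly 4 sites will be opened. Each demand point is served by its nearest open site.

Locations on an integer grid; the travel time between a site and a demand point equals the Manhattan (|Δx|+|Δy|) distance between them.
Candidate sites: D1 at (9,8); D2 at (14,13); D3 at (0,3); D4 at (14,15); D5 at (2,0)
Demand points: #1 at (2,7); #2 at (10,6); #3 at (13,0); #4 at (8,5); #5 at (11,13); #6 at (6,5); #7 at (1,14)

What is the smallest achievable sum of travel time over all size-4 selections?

Open {D1, D2, D3, D5}.
  #1→D3 6, #2→D1 3, #3→D5 11, #4→D1 4, #5→D2 3, #6→D1 6, #7→D3 12  ⇒ total 45.
Compare {D1, D2, D3, D4}: total 46.
Compare {D1, D3, D4, D5}: total 47.
No size-4 selection does better; minimum is 45.

45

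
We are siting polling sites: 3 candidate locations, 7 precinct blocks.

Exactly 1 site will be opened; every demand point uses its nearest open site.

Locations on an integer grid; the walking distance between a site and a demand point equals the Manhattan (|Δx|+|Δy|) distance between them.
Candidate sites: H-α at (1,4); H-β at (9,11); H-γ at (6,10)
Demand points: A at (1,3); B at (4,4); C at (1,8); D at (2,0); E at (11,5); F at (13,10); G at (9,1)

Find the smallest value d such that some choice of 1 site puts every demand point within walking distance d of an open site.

Open {H-γ}.
  Farthest demand point is D at walking distance 14 (to H-γ); all others are ≤ 14.
With {H-α} the worst case is 18.
With {H-β} the worst case is 18.
No size-1 selection achieves below 14.

14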